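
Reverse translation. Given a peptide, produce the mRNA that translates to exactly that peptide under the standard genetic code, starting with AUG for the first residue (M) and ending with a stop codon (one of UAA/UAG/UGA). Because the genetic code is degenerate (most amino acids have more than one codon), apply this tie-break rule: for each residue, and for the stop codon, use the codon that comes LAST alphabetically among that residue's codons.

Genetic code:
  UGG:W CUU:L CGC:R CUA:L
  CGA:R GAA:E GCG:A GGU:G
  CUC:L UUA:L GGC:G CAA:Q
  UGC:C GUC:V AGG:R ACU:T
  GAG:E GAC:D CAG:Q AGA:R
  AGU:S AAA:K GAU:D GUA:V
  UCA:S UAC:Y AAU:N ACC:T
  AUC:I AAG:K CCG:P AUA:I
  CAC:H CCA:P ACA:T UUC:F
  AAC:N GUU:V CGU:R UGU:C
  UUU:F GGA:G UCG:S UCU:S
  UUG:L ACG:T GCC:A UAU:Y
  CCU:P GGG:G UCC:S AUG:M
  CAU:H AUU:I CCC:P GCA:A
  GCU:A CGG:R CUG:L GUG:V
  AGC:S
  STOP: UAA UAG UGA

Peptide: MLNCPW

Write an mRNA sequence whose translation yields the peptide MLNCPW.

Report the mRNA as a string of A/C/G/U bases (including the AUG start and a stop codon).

Answer: mRNA: AUGUUGAAUUGUCCUUGGUGA

Derivation:
residue 1: M -> AUG (start codon)
residue 2: L codons sorted = CUA,CUC,CUG,CUU,UUA,UUG -> pick last = UUG
residue 3: N codons sorted = AAC,AAU -> pick last = AAU
residue 4: C codons sorted = UGC,UGU -> pick last = UGU
residue 5: P codons sorted = CCA,CCC,CCG,CCU -> pick last = CCU
residue 6: W -> UGG (only codon)
terminator: stop codons sorted = UAA,UAG,UGA -> pick last = UGA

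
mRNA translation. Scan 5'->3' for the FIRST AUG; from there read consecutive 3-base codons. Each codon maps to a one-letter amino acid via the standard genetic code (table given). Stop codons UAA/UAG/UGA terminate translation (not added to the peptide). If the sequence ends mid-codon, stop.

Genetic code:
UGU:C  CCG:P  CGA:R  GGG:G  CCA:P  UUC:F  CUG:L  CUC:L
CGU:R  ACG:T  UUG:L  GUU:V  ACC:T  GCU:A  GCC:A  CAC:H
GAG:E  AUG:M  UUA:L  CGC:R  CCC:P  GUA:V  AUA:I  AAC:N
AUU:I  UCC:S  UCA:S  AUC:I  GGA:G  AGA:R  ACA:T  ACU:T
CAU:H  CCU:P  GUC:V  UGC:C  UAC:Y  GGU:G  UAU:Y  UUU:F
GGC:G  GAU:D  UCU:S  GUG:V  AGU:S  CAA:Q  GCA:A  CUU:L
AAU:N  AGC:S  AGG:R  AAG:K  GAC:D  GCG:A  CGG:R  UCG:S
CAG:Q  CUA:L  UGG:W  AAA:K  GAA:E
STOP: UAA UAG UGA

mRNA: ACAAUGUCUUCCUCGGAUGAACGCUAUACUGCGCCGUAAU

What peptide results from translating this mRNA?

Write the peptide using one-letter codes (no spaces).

start AUG at pos 3
pos 3: AUG -> M; peptide=M
pos 6: UCU -> S; peptide=MS
pos 9: UCC -> S; peptide=MSS
pos 12: UCG -> S; peptide=MSSS
pos 15: GAU -> D; peptide=MSSSD
pos 18: GAA -> E; peptide=MSSSDE
pos 21: CGC -> R; peptide=MSSSDER
pos 24: UAU -> Y; peptide=MSSSDERY
pos 27: ACU -> T; peptide=MSSSDERYT
pos 30: GCG -> A; peptide=MSSSDERYTA
pos 33: CCG -> P; peptide=MSSSDERYTAP
pos 36: UAA -> STOP

Answer: MSSSDERYTAP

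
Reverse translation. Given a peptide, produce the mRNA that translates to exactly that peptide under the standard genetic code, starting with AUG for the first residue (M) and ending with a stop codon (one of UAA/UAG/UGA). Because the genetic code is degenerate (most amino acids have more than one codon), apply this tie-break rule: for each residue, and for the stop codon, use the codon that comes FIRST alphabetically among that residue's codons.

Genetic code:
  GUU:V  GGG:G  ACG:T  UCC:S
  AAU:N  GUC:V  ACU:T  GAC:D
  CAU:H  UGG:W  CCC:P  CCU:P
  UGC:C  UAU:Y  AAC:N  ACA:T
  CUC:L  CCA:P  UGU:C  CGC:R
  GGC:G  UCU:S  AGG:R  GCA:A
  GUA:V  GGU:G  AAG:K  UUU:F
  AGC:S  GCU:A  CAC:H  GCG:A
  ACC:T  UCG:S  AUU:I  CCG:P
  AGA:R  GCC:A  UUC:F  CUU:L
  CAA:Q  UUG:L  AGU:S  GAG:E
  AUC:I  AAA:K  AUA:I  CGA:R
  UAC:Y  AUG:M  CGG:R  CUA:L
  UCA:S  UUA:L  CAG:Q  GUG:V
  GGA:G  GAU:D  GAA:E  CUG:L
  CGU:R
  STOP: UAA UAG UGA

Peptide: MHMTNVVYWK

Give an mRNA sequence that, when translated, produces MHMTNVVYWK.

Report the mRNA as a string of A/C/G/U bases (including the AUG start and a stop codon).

Answer: mRNA: AUGCACAUGACAAACGUAGUAUACUGGAAAUAA

Derivation:
residue 1: M -> AUG (start codon)
residue 2: H codons sorted = CAC,CAU -> pick first = CAC
residue 3: M -> AUG (only codon)
residue 4: T codons sorted = ACA,ACC,ACG,ACU -> pick first = ACA
residue 5: N codons sorted = AAC,AAU -> pick first = AAC
residue 6: V codons sorted = GUA,GUC,GUG,GUU -> pick first = GUA
residue 7: V codons sorted = GUA,GUC,GUG,GUU -> pick first = GUA
residue 8: Y codons sorted = UAC,UAU -> pick first = UAC
residue 9: W -> UGG (only codon)
residue 10: K codons sorted = AAA,AAG -> pick first = AAA
terminator: stop codons sorted = UAA,UAG,UGA -> pick first = UAA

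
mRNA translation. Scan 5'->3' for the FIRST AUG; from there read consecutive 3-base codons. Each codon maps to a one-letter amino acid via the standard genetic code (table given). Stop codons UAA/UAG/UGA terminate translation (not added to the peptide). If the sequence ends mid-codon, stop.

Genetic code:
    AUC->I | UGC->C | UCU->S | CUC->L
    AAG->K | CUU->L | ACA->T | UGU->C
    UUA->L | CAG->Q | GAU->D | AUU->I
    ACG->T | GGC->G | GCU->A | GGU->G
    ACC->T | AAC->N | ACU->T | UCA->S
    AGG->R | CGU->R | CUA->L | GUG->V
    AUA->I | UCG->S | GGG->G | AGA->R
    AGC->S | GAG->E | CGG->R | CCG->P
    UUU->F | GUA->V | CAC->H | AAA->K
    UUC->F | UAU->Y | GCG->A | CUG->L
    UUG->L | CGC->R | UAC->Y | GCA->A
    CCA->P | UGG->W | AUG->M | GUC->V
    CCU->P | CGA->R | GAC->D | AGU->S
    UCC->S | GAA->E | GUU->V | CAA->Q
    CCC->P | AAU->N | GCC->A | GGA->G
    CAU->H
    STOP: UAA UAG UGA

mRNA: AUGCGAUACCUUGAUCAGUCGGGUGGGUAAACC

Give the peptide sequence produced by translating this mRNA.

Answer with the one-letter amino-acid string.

Answer: MRYLDQSGG

Derivation:
start AUG at pos 0
pos 0: AUG -> M; peptide=M
pos 3: CGA -> R; peptide=MR
pos 6: UAC -> Y; peptide=MRY
pos 9: CUU -> L; peptide=MRYL
pos 12: GAU -> D; peptide=MRYLD
pos 15: CAG -> Q; peptide=MRYLDQ
pos 18: UCG -> S; peptide=MRYLDQS
pos 21: GGU -> G; peptide=MRYLDQSG
pos 24: GGG -> G; peptide=MRYLDQSGG
pos 27: UAA -> STOP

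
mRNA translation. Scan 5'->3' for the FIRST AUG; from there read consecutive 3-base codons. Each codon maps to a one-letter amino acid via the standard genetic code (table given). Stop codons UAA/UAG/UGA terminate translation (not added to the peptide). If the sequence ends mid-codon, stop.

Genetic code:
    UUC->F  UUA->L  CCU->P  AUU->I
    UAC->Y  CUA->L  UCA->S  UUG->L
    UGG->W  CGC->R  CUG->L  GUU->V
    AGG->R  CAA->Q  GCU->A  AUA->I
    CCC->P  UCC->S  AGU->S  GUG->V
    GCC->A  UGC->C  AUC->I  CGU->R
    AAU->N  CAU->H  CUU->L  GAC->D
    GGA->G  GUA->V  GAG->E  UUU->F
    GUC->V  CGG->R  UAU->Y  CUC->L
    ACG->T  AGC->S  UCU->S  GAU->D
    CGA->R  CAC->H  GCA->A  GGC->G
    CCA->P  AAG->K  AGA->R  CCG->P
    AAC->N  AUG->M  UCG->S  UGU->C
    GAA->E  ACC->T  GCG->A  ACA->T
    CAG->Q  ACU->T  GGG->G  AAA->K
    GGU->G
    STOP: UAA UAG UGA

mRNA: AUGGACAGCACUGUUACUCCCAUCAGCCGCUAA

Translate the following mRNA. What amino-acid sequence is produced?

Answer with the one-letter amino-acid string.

start AUG at pos 0
pos 0: AUG -> M; peptide=M
pos 3: GAC -> D; peptide=MD
pos 6: AGC -> S; peptide=MDS
pos 9: ACU -> T; peptide=MDST
pos 12: GUU -> V; peptide=MDSTV
pos 15: ACU -> T; peptide=MDSTVT
pos 18: CCC -> P; peptide=MDSTVTP
pos 21: AUC -> I; peptide=MDSTVTPI
pos 24: AGC -> S; peptide=MDSTVTPIS
pos 27: CGC -> R; peptide=MDSTVTPISR
pos 30: UAA -> STOP

Answer: MDSTVTPISR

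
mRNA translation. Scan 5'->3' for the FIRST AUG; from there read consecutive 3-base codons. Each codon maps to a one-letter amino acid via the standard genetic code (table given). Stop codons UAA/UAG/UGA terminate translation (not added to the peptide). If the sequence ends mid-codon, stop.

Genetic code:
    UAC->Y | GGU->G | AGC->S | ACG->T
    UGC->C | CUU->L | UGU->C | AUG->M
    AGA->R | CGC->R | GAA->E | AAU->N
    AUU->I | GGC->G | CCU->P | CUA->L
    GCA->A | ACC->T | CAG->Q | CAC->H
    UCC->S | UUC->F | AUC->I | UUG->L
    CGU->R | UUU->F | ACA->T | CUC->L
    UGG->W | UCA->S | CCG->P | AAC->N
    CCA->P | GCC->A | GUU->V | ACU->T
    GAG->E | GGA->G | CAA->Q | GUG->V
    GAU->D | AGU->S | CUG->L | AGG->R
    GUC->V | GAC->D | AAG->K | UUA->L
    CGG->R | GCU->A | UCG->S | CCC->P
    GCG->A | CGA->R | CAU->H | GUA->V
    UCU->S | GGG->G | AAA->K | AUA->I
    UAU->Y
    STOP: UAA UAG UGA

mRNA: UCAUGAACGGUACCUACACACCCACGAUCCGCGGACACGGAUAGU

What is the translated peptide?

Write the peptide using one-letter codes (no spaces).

start AUG at pos 2
pos 2: AUG -> M; peptide=M
pos 5: AAC -> N; peptide=MN
pos 8: GGU -> G; peptide=MNG
pos 11: ACC -> T; peptide=MNGT
pos 14: UAC -> Y; peptide=MNGTY
pos 17: ACA -> T; peptide=MNGTYT
pos 20: CCC -> P; peptide=MNGTYTP
pos 23: ACG -> T; peptide=MNGTYTPT
pos 26: AUC -> I; peptide=MNGTYTPTI
pos 29: CGC -> R; peptide=MNGTYTPTIR
pos 32: GGA -> G; peptide=MNGTYTPTIRG
pos 35: CAC -> H; peptide=MNGTYTPTIRGH
pos 38: GGA -> G; peptide=MNGTYTPTIRGHG
pos 41: UAG -> STOP

Answer: MNGTYTPTIRGHG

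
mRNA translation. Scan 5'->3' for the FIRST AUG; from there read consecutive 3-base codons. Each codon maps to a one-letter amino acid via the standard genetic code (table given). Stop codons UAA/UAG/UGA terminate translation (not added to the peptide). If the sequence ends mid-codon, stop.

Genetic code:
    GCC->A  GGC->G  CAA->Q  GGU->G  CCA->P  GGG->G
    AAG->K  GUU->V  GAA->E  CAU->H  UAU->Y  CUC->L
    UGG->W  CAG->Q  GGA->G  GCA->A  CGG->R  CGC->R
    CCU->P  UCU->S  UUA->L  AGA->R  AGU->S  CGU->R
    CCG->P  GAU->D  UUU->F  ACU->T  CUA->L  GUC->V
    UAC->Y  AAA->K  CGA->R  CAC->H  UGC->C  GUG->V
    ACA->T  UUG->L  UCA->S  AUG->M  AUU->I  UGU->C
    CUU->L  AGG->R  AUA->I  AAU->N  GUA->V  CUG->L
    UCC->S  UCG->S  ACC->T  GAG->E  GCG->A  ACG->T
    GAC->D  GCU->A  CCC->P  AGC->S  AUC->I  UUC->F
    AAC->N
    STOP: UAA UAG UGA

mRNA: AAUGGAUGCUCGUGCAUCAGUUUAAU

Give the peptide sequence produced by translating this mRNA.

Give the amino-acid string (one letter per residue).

start AUG at pos 1
pos 1: AUG -> M; peptide=M
pos 4: GAU -> D; peptide=MD
pos 7: GCU -> A; peptide=MDA
pos 10: CGU -> R; peptide=MDAR
pos 13: GCA -> A; peptide=MDARA
pos 16: UCA -> S; peptide=MDARAS
pos 19: GUU -> V; peptide=MDARASV
pos 22: UAA -> STOP

Answer: MDARASV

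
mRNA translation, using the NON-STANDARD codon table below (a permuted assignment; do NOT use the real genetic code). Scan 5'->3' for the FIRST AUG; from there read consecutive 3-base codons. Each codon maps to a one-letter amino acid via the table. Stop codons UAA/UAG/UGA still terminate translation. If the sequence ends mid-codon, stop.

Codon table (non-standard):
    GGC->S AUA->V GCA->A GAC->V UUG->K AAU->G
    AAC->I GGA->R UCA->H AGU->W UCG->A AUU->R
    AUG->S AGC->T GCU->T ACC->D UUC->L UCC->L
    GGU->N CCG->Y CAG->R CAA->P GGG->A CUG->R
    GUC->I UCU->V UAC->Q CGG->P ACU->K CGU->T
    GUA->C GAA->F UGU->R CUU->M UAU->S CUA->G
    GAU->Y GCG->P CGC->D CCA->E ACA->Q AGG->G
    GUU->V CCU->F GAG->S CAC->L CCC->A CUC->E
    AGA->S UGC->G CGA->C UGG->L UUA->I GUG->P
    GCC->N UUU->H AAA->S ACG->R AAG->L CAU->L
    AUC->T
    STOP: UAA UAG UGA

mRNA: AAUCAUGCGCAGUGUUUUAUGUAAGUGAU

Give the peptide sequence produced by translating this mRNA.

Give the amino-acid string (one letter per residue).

start AUG at pos 4
pos 4: AUG -> S; peptide=S
pos 7: CGC -> D; peptide=SD
pos 10: AGU -> W; peptide=SDW
pos 13: GUU -> V; peptide=SDWV
pos 16: UUA -> I; peptide=SDWVI
pos 19: UGU -> R; peptide=SDWVIR
pos 22: AAG -> L; peptide=SDWVIRL
pos 25: UGA -> STOP

Answer: SDWVIRL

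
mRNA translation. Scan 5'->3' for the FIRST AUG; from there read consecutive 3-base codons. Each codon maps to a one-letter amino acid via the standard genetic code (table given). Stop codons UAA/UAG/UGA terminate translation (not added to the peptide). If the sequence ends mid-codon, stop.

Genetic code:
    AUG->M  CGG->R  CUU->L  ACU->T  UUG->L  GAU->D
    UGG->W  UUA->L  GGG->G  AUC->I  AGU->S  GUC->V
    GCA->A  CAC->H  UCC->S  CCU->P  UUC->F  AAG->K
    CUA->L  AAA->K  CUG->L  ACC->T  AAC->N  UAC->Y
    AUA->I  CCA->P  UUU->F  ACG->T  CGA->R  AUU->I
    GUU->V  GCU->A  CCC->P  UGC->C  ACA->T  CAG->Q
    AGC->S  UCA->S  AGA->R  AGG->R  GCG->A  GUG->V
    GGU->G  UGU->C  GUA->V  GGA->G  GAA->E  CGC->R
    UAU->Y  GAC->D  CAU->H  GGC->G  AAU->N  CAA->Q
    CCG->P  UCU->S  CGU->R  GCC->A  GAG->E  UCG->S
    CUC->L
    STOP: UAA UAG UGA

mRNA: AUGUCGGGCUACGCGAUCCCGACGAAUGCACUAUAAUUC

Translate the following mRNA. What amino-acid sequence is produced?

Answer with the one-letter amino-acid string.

Answer: MSGYAIPTNAL

Derivation:
start AUG at pos 0
pos 0: AUG -> M; peptide=M
pos 3: UCG -> S; peptide=MS
pos 6: GGC -> G; peptide=MSG
pos 9: UAC -> Y; peptide=MSGY
pos 12: GCG -> A; peptide=MSGYA
pos 15: AUC -> I; peptide=MSGYAI
pos 18: CCG -> P; peptide=MSGYAIP
pos 21: ACG -> T; peptide=MSGYAIPT
pos 24: AAU -> N; peptide=MSGYAIPTN
pos 27: GCA -> A; peptide=MSGYAIPTNA
pos 30: CUA -> L; peptide=MSGYAIPTNAL
pos 33: UAA -> STOP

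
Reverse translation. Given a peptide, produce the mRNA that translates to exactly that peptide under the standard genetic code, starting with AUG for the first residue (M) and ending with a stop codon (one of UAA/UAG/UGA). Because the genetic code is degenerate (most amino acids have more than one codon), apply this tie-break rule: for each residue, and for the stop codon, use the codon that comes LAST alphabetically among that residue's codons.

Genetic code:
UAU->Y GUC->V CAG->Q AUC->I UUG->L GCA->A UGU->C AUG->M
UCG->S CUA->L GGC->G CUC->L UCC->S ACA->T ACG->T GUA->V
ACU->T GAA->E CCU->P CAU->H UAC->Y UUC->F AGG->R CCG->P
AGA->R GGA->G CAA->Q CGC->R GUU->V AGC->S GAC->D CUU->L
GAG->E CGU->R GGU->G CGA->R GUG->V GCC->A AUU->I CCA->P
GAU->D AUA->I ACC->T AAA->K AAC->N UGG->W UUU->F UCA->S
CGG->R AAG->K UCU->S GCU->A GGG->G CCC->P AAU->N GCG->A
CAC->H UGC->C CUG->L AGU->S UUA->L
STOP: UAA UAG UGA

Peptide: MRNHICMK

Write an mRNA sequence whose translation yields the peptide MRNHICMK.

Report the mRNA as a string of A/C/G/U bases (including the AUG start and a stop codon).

Answer: mRNA: AUGCGUAAUCAUAUUUGUAUGAAGUGA

Derivation:
residue 1: M -> AUG (start codon)
residue 2: R codons sorted = AGA,AGG,CGA,CGC,CGG,CGU -> pick last = CGU
residue 3: N codons sorted = AAC,AAU -> pick last = AAU
residue 4: H codons sorted = CAC,CAU -> pick last = CAU
residue 5: I codons sorted = AUA,AUC,AUU -> pick last = AUU
residue 6: C codons sorted = UGC,UGU -> pick last = UGU
residue 7: M -> AUG (only codon)
residue 8: K codons sorted = AAA,AAG -> pick last = AAG
terminator: stop codons sorted = UAA,UAG,UGA -> pick last = UGA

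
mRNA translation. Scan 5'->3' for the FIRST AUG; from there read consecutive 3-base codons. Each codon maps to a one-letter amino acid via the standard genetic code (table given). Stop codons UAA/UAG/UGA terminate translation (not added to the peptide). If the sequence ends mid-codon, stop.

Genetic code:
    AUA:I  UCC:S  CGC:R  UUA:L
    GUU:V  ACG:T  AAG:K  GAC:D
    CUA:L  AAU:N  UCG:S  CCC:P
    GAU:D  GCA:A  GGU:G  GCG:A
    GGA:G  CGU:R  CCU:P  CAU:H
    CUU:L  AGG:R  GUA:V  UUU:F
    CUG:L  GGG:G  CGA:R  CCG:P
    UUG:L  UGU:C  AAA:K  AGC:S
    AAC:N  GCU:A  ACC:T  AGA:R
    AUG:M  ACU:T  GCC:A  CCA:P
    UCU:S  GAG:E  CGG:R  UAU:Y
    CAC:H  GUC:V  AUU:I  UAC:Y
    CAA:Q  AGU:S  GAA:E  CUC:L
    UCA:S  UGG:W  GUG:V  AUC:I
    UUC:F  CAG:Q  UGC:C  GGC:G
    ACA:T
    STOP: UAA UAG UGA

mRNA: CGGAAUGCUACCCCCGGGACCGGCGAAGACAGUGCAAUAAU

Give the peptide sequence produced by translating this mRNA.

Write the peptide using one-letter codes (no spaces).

Answer: MLPPGPAKTVQ

Derivation:
start AUG at pos 4
pos 4: AUG -> M; peptide=M
pos 7: CUA -> L; peptide=ML
pos 10: CCC -> P; peptide=MLP
pos 13: CCG -> P; peptide=MLPP
pos 16: GGA -> G; peptide=MLPPG
pos 19: CCG -> P; peptide=MLPPGP
pos 22: GCG -> A; peptide=MLPPGPA
pos 25: AAG -> K; peptide=MLPPGPAK
pos 28: ACA -> T; peptide=MLPPGPAKT
pos 31: GUG -> V; peptide=MLPPGPAKTV
pos 34: CAA -> Q; peptide=MLPPGPAKTVQ
pos 37: UAA -> STOP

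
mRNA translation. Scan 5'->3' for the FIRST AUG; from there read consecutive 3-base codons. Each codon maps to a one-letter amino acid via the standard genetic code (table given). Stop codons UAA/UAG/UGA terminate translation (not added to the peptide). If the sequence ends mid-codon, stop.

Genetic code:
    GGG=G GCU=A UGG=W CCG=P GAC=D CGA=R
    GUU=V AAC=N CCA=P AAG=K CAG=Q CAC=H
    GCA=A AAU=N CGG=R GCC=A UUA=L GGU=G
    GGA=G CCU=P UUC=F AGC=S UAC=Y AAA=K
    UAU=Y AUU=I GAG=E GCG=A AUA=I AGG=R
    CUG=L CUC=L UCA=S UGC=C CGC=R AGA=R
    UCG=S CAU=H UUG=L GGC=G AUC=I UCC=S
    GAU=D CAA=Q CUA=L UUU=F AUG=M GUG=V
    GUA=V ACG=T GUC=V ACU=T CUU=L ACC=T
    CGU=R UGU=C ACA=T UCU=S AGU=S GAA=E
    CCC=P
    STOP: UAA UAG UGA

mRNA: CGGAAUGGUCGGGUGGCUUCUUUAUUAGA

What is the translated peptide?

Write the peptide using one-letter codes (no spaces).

Answer: MVGWLLY

Derivation:
start AUG at pos 4
pos 4: AUG -> M; peptide=M
pos 7: GUC -> V; peptide=MV
pos 10: GGG -> G; peptide=MVG
pos 13: UGG -> W; peptide=MVGW
pos 16: CUU -> L; peptide=MVGWL
pos 19: CUU -> L; peptide=MVGWLL
pos 22: UAU -> Y; peptide=MVGWLLY
pos 25: UAG -> STOP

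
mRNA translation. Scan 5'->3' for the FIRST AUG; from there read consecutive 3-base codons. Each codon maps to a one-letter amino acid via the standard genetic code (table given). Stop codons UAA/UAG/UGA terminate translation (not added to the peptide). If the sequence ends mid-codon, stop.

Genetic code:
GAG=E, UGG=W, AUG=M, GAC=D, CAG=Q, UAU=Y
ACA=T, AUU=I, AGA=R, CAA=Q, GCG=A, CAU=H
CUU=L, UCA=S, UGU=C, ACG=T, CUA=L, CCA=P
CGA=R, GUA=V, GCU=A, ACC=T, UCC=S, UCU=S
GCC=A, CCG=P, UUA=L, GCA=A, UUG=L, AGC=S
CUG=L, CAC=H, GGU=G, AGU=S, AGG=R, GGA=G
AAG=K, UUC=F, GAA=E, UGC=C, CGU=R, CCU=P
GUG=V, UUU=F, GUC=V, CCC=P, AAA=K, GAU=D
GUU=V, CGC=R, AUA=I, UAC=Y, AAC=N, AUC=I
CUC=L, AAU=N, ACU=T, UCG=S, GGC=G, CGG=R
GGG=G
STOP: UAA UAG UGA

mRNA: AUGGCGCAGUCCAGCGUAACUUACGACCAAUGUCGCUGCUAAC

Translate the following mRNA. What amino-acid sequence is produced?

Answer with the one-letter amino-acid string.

Answer: MAQSSVTYDQCRC

Derivation:
start AUG at pos 0
pos 0: AUG -> M; peptide=M
pos 3: GCG -> A; peptide=MA
pos 6: CAG -> Q; peptide=MAQ
pos 9: UCC -> S; peptide=MAQS
pos 12: AGC -> S; peptide=MAQSS
pos 15: GUA -> V; peptide=MAQSSV
pos 18: ACU -> T; peptide=MAQSSVT
pos 21: UAC -> Y; peptide=MAQSSVTY
pos 24: GAC -> D; peptide=MAQSSVTYD
pos 27: CAA -> Q; peptide=MAQSSVTYDQ
pos 30: UGU -> C; peptide=MAQSSVTYDQC
pos 33: CGC -> R; peptide=MAQSSVTYDQCR
pos 36: UGC -> C; peptide=MAQSSVTYDQCRC
pos 39: UAA -> STOP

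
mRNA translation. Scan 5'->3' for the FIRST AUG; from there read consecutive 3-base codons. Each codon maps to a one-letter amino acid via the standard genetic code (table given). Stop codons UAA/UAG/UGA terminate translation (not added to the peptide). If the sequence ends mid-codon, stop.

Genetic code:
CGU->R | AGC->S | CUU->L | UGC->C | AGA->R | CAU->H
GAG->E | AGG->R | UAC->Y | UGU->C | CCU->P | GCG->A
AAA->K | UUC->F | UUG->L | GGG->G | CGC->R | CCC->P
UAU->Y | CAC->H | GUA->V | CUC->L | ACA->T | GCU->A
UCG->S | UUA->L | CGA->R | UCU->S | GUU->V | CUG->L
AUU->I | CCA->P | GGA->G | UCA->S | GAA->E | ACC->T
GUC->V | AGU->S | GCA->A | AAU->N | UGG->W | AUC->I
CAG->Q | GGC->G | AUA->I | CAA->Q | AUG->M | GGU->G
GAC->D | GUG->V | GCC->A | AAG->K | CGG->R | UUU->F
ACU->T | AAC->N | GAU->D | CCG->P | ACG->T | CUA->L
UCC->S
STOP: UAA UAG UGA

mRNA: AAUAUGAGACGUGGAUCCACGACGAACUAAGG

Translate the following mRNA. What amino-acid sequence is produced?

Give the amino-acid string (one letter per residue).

Answer: MRRGSTTN

Derivation:
start AUG at pos 3
pos 3: AUG -> M; peptide=M
pos 6: AGA -> R; peptide=MR
pos 9: CGU -> R; peptide=MRR
pos 12: GGA -> G; peptide=MRRG
pos 15: UCC -> S; peptide=MRRGS
pos 18: ACG -> T; peptide=MRRGST
pos 21: ACG -> T; peptide=MRRGSTT
pos 24: AAC -> N; peptide=MRRGSTTN
pos 27: UAA -> STOP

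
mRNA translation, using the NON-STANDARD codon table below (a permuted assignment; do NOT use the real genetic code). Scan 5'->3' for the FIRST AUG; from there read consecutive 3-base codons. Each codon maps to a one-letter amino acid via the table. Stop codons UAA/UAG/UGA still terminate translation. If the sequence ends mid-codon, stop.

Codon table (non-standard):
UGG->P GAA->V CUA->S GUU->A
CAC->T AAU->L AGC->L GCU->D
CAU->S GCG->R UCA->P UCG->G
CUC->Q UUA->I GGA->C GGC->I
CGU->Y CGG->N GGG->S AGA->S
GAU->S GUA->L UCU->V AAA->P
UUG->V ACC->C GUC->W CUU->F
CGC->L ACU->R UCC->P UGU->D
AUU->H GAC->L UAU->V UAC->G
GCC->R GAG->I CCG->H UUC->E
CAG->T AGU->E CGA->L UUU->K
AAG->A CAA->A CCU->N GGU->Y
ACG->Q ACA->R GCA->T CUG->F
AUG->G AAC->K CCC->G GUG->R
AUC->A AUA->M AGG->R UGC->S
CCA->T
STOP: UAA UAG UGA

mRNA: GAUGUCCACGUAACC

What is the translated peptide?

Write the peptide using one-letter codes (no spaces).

start AUG at pos 1
pos 1: AUG -> G; peptide=G
pos 4: UCC -> P; peptide=GP
pos 7: ACG -> Q; peptide=GPQ
pos 10: UAA -> STOP

Answer: GPQ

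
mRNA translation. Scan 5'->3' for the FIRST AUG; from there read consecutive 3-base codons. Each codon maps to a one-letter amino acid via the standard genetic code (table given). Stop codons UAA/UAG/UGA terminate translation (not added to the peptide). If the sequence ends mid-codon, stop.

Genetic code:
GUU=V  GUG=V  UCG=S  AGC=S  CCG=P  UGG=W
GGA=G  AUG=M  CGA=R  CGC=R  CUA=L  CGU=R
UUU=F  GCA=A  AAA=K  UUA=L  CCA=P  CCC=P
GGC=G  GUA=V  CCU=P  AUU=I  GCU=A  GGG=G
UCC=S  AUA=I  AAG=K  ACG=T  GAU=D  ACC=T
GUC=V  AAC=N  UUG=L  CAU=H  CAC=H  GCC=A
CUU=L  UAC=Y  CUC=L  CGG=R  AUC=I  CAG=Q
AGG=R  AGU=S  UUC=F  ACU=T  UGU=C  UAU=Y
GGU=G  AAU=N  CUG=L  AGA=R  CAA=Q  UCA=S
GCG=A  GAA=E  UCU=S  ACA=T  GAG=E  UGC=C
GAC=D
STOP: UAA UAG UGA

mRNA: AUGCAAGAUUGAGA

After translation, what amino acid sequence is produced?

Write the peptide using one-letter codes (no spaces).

start AUG at pos 0
pos 0: AUG -> M; peptide=M
pos 3: CAA -> Q; peptide=MQ
pos 6: GAU -> D; peptide=MQD
pos 9: UGA -> STOP

Answer: MQD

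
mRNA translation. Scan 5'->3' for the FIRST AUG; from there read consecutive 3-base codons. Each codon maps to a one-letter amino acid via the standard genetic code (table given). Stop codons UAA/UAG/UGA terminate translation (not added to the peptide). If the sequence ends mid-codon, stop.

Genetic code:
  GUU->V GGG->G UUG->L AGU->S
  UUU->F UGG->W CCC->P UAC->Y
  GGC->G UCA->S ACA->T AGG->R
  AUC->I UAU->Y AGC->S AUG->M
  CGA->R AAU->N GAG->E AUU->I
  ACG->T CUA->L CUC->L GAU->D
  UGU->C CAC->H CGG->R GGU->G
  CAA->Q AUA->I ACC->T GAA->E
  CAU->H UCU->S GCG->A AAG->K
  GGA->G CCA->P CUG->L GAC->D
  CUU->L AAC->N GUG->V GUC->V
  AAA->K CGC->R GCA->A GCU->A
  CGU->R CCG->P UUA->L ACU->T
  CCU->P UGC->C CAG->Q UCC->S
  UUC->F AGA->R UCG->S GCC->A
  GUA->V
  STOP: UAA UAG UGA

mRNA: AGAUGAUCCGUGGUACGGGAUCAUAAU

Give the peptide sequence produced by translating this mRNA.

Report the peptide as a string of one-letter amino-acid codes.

start AUG at pos 2
pos 2: AUG -> M; peptide=M
pos 5: AUC -> I; peptide=MI
pos 8: CGU -> R; peptide=MIR
pos 11: GGU -> G; peptide=MIRG
pos 14: ACG -> T; peptide=MIRGT
pos 17: GGA -> G; peptide=MIRGTG
pos 20: UCA -> S; peptide=MIRGTGS
pos 23: UAA -> STOP

Answer: MIRGTGS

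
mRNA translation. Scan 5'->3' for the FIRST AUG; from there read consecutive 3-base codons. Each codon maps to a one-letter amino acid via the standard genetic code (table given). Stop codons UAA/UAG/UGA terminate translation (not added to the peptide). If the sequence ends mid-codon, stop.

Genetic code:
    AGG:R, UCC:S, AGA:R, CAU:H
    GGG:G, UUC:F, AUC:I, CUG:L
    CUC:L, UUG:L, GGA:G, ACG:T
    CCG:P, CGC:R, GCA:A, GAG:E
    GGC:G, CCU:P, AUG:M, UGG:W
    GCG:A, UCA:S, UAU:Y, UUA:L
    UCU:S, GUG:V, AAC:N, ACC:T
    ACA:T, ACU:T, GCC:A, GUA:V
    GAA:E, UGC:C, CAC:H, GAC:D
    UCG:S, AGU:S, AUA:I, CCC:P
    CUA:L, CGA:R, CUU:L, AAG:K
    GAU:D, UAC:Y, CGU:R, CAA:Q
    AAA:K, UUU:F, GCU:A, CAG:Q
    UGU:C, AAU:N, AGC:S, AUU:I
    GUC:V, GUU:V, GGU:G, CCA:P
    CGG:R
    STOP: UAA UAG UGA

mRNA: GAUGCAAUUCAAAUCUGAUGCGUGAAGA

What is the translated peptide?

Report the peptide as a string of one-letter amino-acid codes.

Answer: MQFKSDA

Derivation:
start AUG at pos 1
pos 1: AUG -> M; peptide=M
pos 4: CAA -> Q; peptide=MQ
pos 7: UUC -> F; peptide=MQF
pos 10: AAA -> K; peptide=MQFK
pos 13: UCU -> S; peptide=MQFKS
pos 16: GAU -> D; peptide=MQFKSD
pos 19: GCG -> A; peptide=MQFKSDA
pos 22: UGA -> STOP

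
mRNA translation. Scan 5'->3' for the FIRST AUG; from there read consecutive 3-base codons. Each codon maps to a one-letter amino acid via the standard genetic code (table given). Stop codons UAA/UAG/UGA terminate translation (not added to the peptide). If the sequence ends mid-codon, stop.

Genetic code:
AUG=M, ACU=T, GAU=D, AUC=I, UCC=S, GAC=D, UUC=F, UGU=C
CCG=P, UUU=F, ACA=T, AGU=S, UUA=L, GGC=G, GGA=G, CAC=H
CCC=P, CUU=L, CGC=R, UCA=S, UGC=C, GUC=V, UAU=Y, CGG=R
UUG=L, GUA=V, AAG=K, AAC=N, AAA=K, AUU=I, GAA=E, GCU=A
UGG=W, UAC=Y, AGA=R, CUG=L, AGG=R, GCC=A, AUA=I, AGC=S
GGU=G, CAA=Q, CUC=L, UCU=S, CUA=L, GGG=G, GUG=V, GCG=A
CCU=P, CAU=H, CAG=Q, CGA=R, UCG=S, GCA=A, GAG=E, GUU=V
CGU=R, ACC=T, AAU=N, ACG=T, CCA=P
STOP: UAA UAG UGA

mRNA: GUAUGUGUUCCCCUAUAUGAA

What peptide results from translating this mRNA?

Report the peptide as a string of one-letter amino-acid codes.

start AUG at pos 2
pos 2: AUG -> M; peptide=M
pos 5: UGU -> C; peptide=MC
pos 8: UCC -> S; peptide=MCS
pos 11: CCU -> P; peptide=MCSP
pos 14: AUA -> I; peptide=MCSPI
pos 17: UGA -> STOP

Answer: MCSPI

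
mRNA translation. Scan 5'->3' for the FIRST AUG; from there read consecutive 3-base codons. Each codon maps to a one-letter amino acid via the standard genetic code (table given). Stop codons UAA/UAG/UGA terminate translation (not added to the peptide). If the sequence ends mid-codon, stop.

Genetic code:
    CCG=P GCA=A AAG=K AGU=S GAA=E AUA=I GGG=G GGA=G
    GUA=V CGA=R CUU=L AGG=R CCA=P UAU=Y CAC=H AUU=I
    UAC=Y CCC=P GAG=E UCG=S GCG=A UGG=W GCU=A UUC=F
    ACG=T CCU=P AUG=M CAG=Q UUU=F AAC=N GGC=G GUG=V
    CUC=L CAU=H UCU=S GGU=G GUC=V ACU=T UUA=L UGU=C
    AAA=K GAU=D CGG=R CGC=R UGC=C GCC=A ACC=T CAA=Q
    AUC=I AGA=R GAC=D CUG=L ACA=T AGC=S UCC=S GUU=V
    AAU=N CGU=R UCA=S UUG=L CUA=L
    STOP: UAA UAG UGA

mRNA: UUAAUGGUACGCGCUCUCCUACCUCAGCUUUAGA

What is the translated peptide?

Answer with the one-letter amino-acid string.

start AUG at pos 3
pos 3: AUG -> M; peptide=M
pos 6: GUA -> V; peptide=MV
pos 9: CGC -> R; peptide=MVR
pos 12: GCU -> A; peptide=MVRA
pos 15: CUC -> L; peptide=MVRAL
pos 18: CUA -> L; peptide=MVRALL
pos 21: CCU -> P; peptide=MVRALLP
pos 24: CAG -> Q; peptide=MVRALLPQ
pos 27: CUU -> L; peptide=MVRALLPQL
pos 30: UAG -> STOP

Answer: MVRALLPQL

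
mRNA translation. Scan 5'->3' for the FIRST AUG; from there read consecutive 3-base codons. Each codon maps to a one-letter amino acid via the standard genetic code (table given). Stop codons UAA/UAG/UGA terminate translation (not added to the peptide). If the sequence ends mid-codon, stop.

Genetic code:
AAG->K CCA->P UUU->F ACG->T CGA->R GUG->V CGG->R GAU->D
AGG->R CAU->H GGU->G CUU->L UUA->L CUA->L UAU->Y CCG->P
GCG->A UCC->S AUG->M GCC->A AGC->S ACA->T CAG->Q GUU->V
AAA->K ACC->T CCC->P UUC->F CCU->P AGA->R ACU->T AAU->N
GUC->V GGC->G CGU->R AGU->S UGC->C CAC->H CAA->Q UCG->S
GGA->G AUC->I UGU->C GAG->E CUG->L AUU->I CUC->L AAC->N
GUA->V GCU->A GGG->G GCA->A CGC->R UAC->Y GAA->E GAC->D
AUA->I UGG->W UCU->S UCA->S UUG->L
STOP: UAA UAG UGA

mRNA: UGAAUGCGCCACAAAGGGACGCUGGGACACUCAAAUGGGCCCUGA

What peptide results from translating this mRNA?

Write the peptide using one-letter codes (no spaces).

start AUG at pos 3
pos 3: AUG -> M; peptide=M
pos 6: CGC -> R; peptide=MR
pos 9: CAC -> H; peptide=MRH
pos 12: AAA -> K; peptide=MRHK
pos 15: GGG -> G; peptide=MRHKG
pos 18: ACG -> T; peptide=MRHKGT
pos 21: CUG -> L; peptide=MRHKGTL
pos 24: GGA -> G; peptide=MRHKGTLG
pos 27: CAC -> H; peptide=MRHKGTLGH
pos 30: UCA -> S; peptide=MRHKGTLGHS
pos 33: AAU -> N; peptide=MRHKGTLGHSN
pos 36: GGG -> G; peptide=MRHKGTLGHSNG
pos 39: CCC -> P; peptide=MRHKGTLGHSNGP
pos 42: UGA -> STOP

Answer: MRHKGTLGHSNGP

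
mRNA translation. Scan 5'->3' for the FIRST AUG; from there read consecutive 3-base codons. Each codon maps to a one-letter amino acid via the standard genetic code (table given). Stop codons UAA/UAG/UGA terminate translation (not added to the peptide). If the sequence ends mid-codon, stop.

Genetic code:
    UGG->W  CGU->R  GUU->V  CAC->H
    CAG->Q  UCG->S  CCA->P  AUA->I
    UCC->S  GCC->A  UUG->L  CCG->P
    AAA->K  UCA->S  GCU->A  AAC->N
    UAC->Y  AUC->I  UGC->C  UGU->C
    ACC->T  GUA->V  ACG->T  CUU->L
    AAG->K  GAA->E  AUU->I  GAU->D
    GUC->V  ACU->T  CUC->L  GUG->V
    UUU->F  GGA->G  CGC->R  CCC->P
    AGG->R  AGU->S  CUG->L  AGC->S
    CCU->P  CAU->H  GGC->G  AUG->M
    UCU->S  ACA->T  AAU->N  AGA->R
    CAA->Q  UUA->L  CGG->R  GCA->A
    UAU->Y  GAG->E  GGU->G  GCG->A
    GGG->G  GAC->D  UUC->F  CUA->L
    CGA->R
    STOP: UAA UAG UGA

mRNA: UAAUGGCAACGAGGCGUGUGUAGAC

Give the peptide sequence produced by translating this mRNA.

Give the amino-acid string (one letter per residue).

Answer: MATRRV

Derivation:
start AUG at pos 2
pos 2: AUG -> M; peptide=M
pos 5: GCA -> A; peptide=MA
pos 8: ACG -> T; peptide=MAT
pos 11: AGG -> R; peptide=MATR
pos 14: CGU -> R; peptide=MATRR
pos 17: GUG -> V; peptide=MATRRV
pos 20: UAG -> STOP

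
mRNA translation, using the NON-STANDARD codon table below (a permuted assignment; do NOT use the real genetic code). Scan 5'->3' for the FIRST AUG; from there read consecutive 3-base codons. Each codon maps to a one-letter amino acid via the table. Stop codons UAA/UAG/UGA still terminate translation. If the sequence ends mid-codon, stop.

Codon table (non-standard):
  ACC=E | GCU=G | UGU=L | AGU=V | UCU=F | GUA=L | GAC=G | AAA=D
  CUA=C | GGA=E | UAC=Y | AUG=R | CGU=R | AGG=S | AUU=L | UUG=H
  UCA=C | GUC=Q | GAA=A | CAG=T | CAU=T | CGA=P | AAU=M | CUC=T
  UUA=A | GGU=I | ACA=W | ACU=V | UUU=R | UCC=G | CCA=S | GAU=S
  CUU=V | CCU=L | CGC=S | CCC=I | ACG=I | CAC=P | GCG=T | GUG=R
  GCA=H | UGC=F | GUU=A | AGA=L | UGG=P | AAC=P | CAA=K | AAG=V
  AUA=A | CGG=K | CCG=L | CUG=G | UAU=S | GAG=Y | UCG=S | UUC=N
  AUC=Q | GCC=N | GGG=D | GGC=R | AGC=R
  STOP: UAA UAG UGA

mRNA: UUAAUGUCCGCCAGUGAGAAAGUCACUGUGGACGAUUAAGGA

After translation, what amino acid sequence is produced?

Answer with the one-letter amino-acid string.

start AUG at pos 3
pos 3: AUG -> R; peptide=R
pos 6: UCC -> G; peptide=RG
pos 9: GCC -> N; peptide=RGN
pos 12: AGU -> V; peptide=RGNV
pos 15: GAG -> Y; peptide=RGNVY
pos 18: AAA -> D; peptide=RGNVYD
pos 21: GUC -> Q; peptide=RGNVYDQ
pos 24: ACU -> V; peptide=RGNVYDQV
pos 27: GUG -> R; peptide=RGNVYDQVR
pos 30: GAC -> G; peptide=RGNVYDQVRG
pos 33: GAU -> S; peptide=RGNVYDQVRGS
pos 36: UAA -> STOP

Answer: RGNVYDQVRGS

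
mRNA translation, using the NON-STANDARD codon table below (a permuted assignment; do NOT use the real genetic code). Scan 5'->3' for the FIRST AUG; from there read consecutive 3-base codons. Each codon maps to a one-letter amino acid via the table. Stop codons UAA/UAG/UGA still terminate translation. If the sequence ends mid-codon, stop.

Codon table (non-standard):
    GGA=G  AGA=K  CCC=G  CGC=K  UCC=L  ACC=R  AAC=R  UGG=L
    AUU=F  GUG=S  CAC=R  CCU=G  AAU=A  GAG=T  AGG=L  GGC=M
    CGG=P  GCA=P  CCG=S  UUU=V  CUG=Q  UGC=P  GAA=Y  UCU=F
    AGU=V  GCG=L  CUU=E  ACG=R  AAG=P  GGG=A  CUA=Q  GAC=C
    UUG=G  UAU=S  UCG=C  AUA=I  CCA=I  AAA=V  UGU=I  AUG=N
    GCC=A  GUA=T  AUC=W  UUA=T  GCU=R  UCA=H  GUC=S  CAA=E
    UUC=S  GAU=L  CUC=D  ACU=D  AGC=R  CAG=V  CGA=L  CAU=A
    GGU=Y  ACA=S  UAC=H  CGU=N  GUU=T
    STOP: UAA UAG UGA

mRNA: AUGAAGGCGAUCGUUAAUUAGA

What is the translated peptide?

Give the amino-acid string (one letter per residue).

Answer: NPLWTA

Derivation:
start AUG at pos 0
pos 0: AUG -> N; peptide=N
pos 3: AAG -> P; peptide=NP
pos 6: GCG -> L; peptide=NPL
pos 9: AUC -> W; peptide=NPLW
pos 12: GUU -> T; peptide=NPLWT
pos 15: AAU -> A; peptide=NPLWTA
pos 18: UAG -> STOP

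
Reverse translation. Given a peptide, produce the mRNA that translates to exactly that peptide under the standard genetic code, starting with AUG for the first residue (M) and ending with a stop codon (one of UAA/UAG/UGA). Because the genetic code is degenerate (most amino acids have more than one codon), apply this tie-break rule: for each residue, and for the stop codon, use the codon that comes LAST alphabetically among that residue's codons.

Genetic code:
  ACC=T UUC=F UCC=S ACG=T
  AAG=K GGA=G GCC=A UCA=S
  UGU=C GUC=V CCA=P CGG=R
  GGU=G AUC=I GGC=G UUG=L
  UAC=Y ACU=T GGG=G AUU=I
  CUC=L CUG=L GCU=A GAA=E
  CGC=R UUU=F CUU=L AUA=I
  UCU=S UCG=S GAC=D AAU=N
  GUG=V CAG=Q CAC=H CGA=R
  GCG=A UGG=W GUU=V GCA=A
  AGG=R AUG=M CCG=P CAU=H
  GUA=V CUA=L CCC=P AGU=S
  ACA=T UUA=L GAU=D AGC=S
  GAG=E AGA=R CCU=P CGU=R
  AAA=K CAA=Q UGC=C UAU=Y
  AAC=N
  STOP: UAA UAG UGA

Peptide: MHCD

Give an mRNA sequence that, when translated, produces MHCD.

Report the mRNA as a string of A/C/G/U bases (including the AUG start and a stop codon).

Answer: mRNA: AUGCAUUGUGAUUGA

Derivation:
residue 1: M -> AUG (start codon)
residue 2: H codons sorted = CAC,CAU -> pick last = CAU
residue 3: C codons sorted = UGC,UGU -> pick last = UGU
residue 4: D codons sorted = GAC,GAU -> pick last = GAU
terminator: stop codons sorted = UAA,UAG,UGA -> pick last = UGA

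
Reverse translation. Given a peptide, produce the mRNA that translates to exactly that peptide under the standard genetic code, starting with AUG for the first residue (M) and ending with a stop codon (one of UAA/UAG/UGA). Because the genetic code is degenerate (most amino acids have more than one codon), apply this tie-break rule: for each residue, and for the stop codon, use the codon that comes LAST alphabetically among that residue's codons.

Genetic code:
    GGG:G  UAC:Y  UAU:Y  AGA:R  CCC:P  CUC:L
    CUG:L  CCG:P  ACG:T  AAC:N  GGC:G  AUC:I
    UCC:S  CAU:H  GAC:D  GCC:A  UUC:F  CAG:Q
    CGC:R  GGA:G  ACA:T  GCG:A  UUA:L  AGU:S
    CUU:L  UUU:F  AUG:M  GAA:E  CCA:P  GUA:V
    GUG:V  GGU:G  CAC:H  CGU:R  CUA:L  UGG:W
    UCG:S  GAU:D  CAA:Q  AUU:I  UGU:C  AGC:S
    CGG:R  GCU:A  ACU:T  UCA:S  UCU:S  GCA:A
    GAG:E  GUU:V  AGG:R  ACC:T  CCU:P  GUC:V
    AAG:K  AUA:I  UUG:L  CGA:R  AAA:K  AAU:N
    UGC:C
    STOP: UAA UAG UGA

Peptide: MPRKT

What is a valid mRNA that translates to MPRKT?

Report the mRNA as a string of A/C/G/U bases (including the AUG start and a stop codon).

residue 1: M -> AUG (start codon)
residue 2: P codons sorted = CCA,CCC,CCG,CCU -> pick last = CCU
residue 3: R codons sorted = AGA,AGG,CGA,CGC,CGG,CGU -> pick last = CGU
residue 4: K codons sorted = AAA,AAG -> pick last = AAG
residue 5: T codons sorted = ACA,ACC,ACG,ACU -> pick last = ACU
terminator: stop codons sorted = UAA,UAG,UGA -> pick last = UGA

Answer: mRNA: AUGCCUCGUAAGACUUGA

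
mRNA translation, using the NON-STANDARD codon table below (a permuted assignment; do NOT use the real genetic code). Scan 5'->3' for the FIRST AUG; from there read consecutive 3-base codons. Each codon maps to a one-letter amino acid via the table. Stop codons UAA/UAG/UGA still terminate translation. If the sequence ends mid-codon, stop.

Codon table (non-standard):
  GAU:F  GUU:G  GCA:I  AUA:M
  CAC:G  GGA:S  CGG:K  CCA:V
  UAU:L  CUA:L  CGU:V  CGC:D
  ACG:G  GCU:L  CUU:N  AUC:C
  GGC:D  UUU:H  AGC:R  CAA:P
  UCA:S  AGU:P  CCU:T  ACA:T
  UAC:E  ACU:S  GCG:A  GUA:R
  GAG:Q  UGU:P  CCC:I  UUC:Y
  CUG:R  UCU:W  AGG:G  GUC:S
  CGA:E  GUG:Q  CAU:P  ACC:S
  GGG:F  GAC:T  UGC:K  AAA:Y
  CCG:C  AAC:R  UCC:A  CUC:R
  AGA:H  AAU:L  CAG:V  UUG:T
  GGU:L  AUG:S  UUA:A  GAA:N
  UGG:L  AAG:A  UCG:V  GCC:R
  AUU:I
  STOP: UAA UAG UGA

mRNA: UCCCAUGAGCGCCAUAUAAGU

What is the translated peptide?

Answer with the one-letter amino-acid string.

start AUG at pos 4
pos 4: AUG -> S; peptide=S
pos 7: AGC -> R; peptide=SR
pos 10: GCC -> R; peptide=SRR
pos 13: AUA -> M; peptide=SRRM
pos 16: UAA -> STOP

Answer: SRRM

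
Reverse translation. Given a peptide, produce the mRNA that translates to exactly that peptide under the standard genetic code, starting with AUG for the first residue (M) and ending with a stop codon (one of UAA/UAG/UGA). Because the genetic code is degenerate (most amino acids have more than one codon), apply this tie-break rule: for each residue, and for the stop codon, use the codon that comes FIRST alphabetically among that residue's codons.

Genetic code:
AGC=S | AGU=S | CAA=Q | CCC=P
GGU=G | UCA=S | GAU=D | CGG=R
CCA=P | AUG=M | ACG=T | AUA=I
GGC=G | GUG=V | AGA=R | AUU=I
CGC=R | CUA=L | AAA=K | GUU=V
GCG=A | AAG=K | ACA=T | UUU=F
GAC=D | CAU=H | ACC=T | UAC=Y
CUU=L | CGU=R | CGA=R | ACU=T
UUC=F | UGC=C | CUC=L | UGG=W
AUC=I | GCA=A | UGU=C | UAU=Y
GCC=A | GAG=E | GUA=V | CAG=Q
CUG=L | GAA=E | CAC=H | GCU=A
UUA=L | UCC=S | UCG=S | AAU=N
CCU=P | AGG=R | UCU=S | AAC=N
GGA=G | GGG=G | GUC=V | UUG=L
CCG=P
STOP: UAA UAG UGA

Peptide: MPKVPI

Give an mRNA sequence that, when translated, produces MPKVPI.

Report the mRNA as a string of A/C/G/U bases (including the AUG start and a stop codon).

residue 1: M -> AUG (start codon)
residue 2: P codons sorted = CCA,CCC,CCG,CCU -> pick first = CCA
residue 3: K codons sorted = AAA,AAG -> pick first = AAA
residue 4: V codons sorted = GUA,GUC,GUG,GUU -> pick first = GUA
residue 5: P codons sorted = CCA,CCC,CCG,CCU -> pick first = CCA
residue 6: I codons sorted = AUA,AUC,AUU -> pick first = AUA
terminator: stop codons sorted = UAA,UAG,UGA -> pick first = UAA

Answer: mRNA: AUGCCAAAAGUACCAAUAUAA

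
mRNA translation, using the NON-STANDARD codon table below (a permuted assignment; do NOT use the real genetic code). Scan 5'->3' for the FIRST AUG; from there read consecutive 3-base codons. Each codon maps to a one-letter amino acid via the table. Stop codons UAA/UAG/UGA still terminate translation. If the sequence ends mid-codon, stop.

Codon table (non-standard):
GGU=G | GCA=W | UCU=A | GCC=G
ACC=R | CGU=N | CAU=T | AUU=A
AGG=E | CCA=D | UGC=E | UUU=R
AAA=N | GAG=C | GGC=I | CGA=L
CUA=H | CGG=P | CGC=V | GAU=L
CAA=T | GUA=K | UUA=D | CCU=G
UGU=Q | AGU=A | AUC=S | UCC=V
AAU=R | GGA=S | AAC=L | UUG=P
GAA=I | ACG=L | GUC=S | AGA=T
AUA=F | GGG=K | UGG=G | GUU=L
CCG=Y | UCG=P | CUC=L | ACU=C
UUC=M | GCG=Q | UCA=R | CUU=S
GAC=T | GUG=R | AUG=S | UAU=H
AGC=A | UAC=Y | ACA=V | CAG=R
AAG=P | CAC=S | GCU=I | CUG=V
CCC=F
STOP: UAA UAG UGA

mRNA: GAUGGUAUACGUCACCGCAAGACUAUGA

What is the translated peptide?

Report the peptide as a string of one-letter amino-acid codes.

Answer: SKYSRWTH

Derivation:
start AUG at pos 1
pos 1: AUG -> S; peptide=S
pos 4: GUA -> K; peptide=SK
pos 7: UAC -> Y; peptide=SKY
pos 10: GUC -> S; peptide=SKYS
pos 13: ACC -> R; peptide=SKYSR
pos 16: GCA -> W; peptide=SKYSRW
pos 19: AGA -> T; peptide=SKYSRWT
pos 22: CUA -> H; peptide=SKYSRWTH
pos 25: UGA -> STOP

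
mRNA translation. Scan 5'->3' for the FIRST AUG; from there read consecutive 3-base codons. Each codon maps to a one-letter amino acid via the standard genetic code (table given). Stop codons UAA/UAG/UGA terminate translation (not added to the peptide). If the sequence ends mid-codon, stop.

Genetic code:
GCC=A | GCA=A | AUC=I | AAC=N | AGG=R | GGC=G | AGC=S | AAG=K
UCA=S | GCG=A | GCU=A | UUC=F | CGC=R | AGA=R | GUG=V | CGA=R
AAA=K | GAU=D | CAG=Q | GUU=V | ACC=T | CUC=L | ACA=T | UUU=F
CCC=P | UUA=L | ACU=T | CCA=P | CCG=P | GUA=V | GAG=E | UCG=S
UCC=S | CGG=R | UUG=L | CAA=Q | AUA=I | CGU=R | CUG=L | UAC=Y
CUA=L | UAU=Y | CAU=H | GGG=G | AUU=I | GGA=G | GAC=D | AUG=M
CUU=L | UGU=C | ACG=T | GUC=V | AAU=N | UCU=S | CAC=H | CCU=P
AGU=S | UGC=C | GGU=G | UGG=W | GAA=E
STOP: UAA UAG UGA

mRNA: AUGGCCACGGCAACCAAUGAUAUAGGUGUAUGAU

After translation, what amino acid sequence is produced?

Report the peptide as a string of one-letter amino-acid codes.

Answer: MATATNDIGV

Derivation:
start AUG at pos 0
pos 0: AUG -> M; peptide=M
pos 3: GCC -> A; peptide=MA
pos 6: ACG -> T; peptide=MAT
pos 9: GCA -> A; peptide=MATA
pos 12: ACC -> T; peptide=MATAT
pos 15: AAU -> N; peptide=MATATN
pos 18: GAU -> D; peptide=MATATND
pos 21: AUA -> I; peptide=MATATNDI
pos 24: GGU -> G; peptide=MATATNDIG
pos 27: GUA -> V; peptide=MATATNDIGV
pos 30: UGA -> STOP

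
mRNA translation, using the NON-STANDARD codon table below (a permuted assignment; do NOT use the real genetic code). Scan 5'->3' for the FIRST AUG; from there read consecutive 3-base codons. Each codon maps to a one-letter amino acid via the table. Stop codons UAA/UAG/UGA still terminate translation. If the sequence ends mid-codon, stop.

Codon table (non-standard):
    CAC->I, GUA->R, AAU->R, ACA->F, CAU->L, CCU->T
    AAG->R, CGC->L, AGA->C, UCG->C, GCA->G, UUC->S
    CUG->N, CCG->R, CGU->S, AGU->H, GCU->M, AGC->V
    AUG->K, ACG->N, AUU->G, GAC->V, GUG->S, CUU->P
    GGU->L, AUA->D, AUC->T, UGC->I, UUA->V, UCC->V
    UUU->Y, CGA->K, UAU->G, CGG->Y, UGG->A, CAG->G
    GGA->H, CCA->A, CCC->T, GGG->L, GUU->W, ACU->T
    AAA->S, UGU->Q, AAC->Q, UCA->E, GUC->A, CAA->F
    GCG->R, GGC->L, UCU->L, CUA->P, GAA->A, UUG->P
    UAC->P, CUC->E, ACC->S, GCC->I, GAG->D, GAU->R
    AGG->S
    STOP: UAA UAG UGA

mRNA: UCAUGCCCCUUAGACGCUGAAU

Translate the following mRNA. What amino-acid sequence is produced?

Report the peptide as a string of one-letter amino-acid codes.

Answer: KTPCL

Derivation:
start AUG at pos 2
pos 2: AUG -> K; peptide=K
pos 5: CCC -> T; peptide=KT
pos 8: CUU -> P; peptide=KTP
pos 11: AGA -> C; peptide=KTPC
pos 14: CGC -> L; peptide=KTPCL
pos 17: UGA -> STOP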